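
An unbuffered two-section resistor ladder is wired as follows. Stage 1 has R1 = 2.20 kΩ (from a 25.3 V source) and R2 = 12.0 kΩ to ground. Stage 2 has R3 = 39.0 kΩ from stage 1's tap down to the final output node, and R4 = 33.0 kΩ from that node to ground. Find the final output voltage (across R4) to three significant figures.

V_out ≈ 9.55 V

Stage 2 presents R3+R4 = 72.00 kΩ as a load on stage 1's tap.
Stage 1's lower leg becomes R2‖(R3+R4) = 10.29 kΩ, so V_mid = 25.3 × 10.29/12.49 = 20.84 V.
Stage 2 is itself unloaded: V_out = V_mid × R4/(R3+R4) = 20.84 × 33.0/72.00 = 9.55 V.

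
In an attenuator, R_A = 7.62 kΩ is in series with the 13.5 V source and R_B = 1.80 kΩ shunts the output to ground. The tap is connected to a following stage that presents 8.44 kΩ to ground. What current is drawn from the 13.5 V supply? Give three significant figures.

I ≈ 1.48 mA

R_B‖R_L = 1.484 kΩ, so the source sees R_A + R_B‖R_L = 9.104 kΩ.
I = 13.5 V / 9.104 kΩ = 1.48 mA.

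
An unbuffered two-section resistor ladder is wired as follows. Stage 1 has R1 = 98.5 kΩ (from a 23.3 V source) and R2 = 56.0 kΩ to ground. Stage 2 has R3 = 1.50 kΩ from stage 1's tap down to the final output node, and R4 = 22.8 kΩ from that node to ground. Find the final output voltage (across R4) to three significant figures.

V_out ≈ 3.21 V

Stage 2 presents R3+R4 = 24.30 kΩ as a load on stage 1's tap.
Stage 1's lower leg becomes R2‖(R3+R4) = 16.95 kΩ, so V_mid = 23.3 × 16.95/115.4 = 3.420 V.
Stage 2 is itself unloaded: V_out = V_mid × R4/(R3+R4) = 3.420 × 22.8/24.30 = 3.21 V.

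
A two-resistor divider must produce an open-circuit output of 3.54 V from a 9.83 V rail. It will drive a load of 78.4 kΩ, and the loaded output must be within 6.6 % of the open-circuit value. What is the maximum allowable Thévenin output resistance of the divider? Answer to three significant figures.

R_th ≤ 5.54 kΩ

Loading drop = R_th/(R_th + R_L) ≤ 0.0660, so R_th ≤ R_L · ε/(1−ε) = 78.4 kΩ × 0.0660/0.9340 = 5.54 kΩ.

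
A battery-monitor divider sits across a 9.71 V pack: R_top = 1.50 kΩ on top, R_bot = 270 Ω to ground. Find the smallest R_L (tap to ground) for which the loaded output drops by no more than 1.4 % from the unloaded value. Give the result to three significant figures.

R_L(min) ≈ 16.1 kΩ

Output resistance R_th = R_top‖R_bot = (1500 × 270)/1770 = 228.8 Ω.
The fractional drop is R_th/(R_th + R_L); requiring this ≤ 0.0140 gives R_L ≥ R_th(1/0.0140 − 1) = 228.8 × 70.43 = 16.1 kΩ.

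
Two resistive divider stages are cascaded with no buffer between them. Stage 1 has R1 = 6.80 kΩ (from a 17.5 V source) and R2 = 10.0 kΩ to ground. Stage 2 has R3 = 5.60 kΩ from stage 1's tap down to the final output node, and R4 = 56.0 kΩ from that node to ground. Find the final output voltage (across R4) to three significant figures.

Stage 2 presents R3+R4 = 61.60 kΩ as a load on stage 1's tap.
Stage 1's lower leg becomes R2‖(R3+R4) = 8.603 kΩ, so V_mid = 17.5 × 8.603/15.40 = 9.774 V.
Stage 2 is itself unloaded: V_out = V_mid × R4/(R3+R4) = 9.774 × 56.0/61.60 = 8.89 V.

V_out ≈ 8.89 V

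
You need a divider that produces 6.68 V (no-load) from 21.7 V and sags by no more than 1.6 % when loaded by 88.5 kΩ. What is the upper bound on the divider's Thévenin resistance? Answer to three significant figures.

Loading drop = R_th/(R_th + R_L) ≤ 0.0160, so R_th ≤ R_L · ε/(1−ε) = 88.5 kΩ × 0.0160/0.9840 = 1.44 kΩ.
(Any R1, R2 with R2/(R1+R2) = 0.308 and R1‖R2 ≤ 1.44 kΩ will meet the spec.)

R_th ≤ 1.44 kΩ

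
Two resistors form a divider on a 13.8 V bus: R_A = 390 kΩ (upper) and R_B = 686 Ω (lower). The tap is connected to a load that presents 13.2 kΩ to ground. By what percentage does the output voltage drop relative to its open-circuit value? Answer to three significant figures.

4.93 %

The divider's output (Thévenin) resistance is R_A‖R_B = 684.8 Ω.
Fractional drop under load = R_th/(R_th + R_L) = 684.8 / (684.8 + 13200) = 0.04932.
So the output falls by 4.93 %.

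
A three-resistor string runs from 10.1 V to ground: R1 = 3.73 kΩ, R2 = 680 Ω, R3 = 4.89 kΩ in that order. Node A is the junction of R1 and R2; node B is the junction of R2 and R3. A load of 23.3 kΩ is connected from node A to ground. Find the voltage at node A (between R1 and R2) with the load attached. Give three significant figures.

V ≈ 5.52 V

Below node A the series string R2+R3 = 5570 Ω sits in parallel with the 23300 Ω load: 4495 Ω.
V_A = 10.1 × 4495/(3730 + 4495) = 5.52 V.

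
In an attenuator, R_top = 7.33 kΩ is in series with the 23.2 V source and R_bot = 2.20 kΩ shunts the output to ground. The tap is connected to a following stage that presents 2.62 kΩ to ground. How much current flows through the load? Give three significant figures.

I_L ≈ 1.24 mA

R_bot‖R_L = 1.196 kΩ; V_out = 23.2 × 1.196/8.526 = 3.254 V.
I_L = V_out / R_L = 3.254 / 2.62 kΩ = 1.24 mA.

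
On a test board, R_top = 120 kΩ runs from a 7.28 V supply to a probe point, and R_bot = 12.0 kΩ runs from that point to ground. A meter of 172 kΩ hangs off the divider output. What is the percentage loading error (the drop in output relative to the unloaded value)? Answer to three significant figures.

5.96 %

The divider's output (Thévenin) resistance is R_top‖R_bot = 10.91 kΩ.
Fractional drop under load = R_th/(R_th + R_L) = 10.91 / (10.91 + 172) = 0.05964.
So the output falls by 5.96 %.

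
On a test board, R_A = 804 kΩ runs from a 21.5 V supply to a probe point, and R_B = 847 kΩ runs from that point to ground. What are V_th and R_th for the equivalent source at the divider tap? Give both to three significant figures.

V_th = 11.0 V, R_th = 412 kΩ

V_th is the open-circuit tap voltage: 21.5 × 847/(804 + 847) = 11.0 V.
With the supply zeroed, R_A and R_B appear in parallel from the tap: R_th = R_A‖R_B = (804 × 847)/1651 = 412 kΩ.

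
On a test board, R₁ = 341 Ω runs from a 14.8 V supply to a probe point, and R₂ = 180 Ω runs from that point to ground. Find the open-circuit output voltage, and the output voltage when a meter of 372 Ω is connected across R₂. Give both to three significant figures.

Unloaded: 5.11 V; loaded: 3.88 V

Open-circuit: V = 14.8 × 180/(341 + 180) = 5.11 V.
With the load, R₂ becomes R₂‖R_L = 121.3 Ω, so V = 14.8 × 121.3/462.3 = 3.88 V.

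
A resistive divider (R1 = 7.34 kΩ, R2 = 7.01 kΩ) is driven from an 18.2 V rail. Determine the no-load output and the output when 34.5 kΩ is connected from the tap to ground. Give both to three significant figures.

Unloaded: 8.89 V; loaded: 8.05 V

Open-circuit: V = 18.2 × 7.01/(7.34 + 7.01) = 8.89 V.
With the load, R2 becomes R2‖R_L = 5.826 kΩ, so V = 18.2 × 5.826/13.17 = 8.05 V.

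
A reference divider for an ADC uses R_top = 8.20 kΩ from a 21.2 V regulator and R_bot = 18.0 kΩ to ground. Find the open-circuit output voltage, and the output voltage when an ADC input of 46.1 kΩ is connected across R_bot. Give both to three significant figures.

Open-circuit: V = 21.2 × 18.0/(8.20 + 18.0) = 14.6 V.
With the load, R_bot becomes R_bot‖R_L = 12.95 kΩ, so V = 21.2 × 12.95/21.15 = 13.0 V.

Unloaded: 14.6 V; loaded: 13.0 V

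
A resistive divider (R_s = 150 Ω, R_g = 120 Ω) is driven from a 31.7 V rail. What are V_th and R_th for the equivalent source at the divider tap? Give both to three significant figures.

V_th = 14.1 V, R_th = 66.7 Ω

V_th is the open-circuit tap voltage: 31.7 × 120/(150 + 120) = 14.1 V.
With the supply zeroed, R_s and R_g appear in parallel from the tap: R_th = R_s‖R_g = (150 × 120)/270.0 = 66.7 Ω.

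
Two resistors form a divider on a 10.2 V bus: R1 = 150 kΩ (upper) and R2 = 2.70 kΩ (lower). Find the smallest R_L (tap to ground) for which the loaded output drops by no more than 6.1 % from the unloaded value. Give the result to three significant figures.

Output resistance R_th = R1‖R2 = (150 × 2.70)/152.7 = 2.652 kΩ.
The fractional drop is R_th/(R_th + R_L); requiring this ≤ 0.0610 gives R_L ≥ R_th(1/0.0610 − 1) = 2.652 × 15.39 = 40.8 kΩ.

R_L(min) ≈ 40.8 kΩ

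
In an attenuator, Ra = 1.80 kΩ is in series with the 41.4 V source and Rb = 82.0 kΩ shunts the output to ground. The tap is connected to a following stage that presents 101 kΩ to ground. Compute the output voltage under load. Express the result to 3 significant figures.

The load sits in parallel with Rb: Rb‖R_L = (82.0 × 101) / (82.0 + 101) = 45.26 kΩ.
V_out = 41.4 × 45.26 / (1.80 + 45.26) = 41.4 × 45.26/47.06 = 39.8 V.
(Unloaded it would have been 40.5 V.)

V_out ≈ 39.8 V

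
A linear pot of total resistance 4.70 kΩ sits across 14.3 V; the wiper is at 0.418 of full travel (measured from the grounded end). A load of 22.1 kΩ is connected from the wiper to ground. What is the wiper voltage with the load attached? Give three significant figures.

The wiper splits the pot into (1−α)R = 2.735 kΩ above and αR = 1.965 kΩ below.
Lower section ‖ load = 1.804 kΩ.
V_wiper = 14.3 × 1.804/(2.735 + 1.804) = 5.68 V.

V ≈ 5.68 V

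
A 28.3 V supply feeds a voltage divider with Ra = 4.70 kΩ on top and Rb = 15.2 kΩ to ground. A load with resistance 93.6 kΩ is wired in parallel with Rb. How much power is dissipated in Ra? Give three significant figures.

P ≈ 11.9 mW

Total resistance from the source is Ra + (Rb‖R_L) = 17.78 kΩ, so I = 28.3/17.78 kΩ = 1.592 mA.
P = I²·Ra = (1.592 mA)² × 4.70 kΩ = 11.9 mW.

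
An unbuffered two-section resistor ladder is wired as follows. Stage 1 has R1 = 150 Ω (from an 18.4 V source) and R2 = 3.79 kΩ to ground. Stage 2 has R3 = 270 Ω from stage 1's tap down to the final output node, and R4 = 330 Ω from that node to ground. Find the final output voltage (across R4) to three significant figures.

Stage 2 presents R3+R4 = 600.0 Ω as a load on stage 1's tap.
Stage 1's lower leg becomes R2‖(R3+R4) = 518.0 Ω, so V_mid = 18.4 × 518.0/668.0 = 14.27 V.
Stage 2 is itself unloaded: V_out = V_mid × R4/(R3+R4) = 14.27 × 330/600.0 = 7.85 V.

V_out ≈ 7.85 V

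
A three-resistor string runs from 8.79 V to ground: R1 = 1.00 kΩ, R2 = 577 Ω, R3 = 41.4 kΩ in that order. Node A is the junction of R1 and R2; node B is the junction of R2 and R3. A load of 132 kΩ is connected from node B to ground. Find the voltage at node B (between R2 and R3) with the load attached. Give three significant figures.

At node B, R3 is in parallel with the load: R3‖R_L = 31520 Ω.
Below node A the resistance is R2 + (R3‖R_L) = 32090 Ω, so V_A = 8.79 × 32090/33090 = 8.524 V.
Then V_B = V_A × (R3‖R_L)/(R2 + R3‖R_L) = 8.524 × 31520/32090 = 8.37 V.

V ≈ 8.37 V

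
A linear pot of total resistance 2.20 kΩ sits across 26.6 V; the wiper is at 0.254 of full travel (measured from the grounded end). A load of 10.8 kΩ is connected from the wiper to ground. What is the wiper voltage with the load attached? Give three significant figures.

The wiper splits the pot into (1−α)R = 1641 Ω above and αR = 558.8 Ω below.
Lower section ‖ load = 531.3 Ω.
V_wiper = 26.6 × 531.3/(1641 + 531.3) = 6.51 V.

V ≈ 6.51 V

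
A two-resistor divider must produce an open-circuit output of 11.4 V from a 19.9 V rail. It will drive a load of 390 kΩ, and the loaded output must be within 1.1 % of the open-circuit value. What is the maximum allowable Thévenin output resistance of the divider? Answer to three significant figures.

R_th ≤ 4.34 kΩ

Loading drop = R_th/(R_th + R_L) ≤ 0.0110, so R_th ≤ R_L · ε/(1−ε) = 390 kΩ × 0.0110/0.9890 = 4.34 kΩ.
(Any R1, R2 with R2/(R1+R2) = 0.573 and R1‖R2 ≤ 4.34 kΩ will meet the spec.)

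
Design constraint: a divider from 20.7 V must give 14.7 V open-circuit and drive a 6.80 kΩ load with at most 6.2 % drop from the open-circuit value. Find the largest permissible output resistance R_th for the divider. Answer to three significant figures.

R_th ≤ 449 Ω

Loading drop = R_th/(R_th + R_L) ≤ 0.0620, so R_th ≤ R_L · ε/(1−ε) = 6.80 kΩ × 0.0620/0.9380 = 449 Ω.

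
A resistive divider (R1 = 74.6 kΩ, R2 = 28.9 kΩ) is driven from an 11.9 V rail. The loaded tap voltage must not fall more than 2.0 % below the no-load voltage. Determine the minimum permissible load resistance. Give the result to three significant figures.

Output resistance R_th = R1‖R2 = (74.6 × 28.9)/103.5 = 20.83 kΩ.
The fractional drop is R_th/(R_th + R_L); requiring this ≤ 0.0200 gives R_L ≥ R_th(1/0.0200 − 1) = 20.83 × 49.00 = 1.02 MΩ.

R_L(min) ≈ 1.02 MΩ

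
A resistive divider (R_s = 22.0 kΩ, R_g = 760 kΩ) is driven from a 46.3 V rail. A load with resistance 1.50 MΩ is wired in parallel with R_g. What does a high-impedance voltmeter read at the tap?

The load sits in parallel with R_g: R_g‖R_L = (760 × 1500) / (760 + 1500) = 504.4 kΩ.
V_out = 46.3 × 504.4 / (22.0 + 504.4) = 46.3 × 504.4/526.4 = 44.4 V.

V_out ≈ 44.4 V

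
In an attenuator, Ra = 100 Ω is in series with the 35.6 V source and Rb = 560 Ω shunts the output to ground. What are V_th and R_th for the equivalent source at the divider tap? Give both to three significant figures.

V_th = 30.2 V, R_th = 84.8 Ω

V_th is the open-circuit tap voltage: 35.6 × 560/(100 + 560) = 30.2 V.
With the supply zeroed, Ra and Rb appear in parallel from the tap: R_th = Ra‖Rb = (100 × 560)/660.0 = 84.8 Ω.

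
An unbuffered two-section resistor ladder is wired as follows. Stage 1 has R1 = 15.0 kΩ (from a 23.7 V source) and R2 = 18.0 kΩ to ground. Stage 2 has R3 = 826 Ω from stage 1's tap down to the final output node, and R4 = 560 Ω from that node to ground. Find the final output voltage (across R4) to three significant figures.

Stage 2 presents R3+R4 = 1386 Ω as a load on stage 1's tap.
Stage 1's lower leg becomes R2‖(R3+R4) = 1287 Ω, so V_mid = 23.7 × 1287/16290 = 1.873 V.
Stage 2 is itself unloaded: V_out = V_mid × R4/(R3+R4) = 1.873 × 560/1386 = 0.757 V.

V_out ≈ 0.757 V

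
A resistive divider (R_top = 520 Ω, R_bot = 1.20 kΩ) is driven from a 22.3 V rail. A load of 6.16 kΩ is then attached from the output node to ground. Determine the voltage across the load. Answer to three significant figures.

The load sits in parallel with R_bot: R_bot‖R_L = (1200 × 6160) / (1200 + 6160) = 1004 Ω.
V_out = 22.3 × 1004 / (520 + 1004) = 22.3 × 1004/1524 = 14.7 V.
(Unloaded it would have been 15.6 V.)

V_out ≈ 14.7 V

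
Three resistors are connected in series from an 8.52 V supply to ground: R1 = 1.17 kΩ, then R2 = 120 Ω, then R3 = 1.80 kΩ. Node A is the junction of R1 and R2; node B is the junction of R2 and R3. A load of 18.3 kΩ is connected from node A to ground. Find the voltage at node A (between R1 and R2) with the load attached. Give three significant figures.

Below node A the series string R2+R3 = 1920 Ω sits in parallel with the 18300 Ω load: 1738 Ω.
V_A = 8.52 × 1738/(1170 + 1738) = 5.09 V.

V ≈ 5.09 V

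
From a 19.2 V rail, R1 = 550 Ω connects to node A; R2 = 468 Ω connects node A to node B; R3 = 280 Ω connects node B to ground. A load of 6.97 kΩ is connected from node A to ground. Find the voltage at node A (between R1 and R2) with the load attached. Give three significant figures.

Below node A the series string R2+R3 = 748.0 Ω sits in parallel with the 6970 Ω load: 675.5 Ω.
V_A = 19.2 × 675.5/(550 + 675.5) = 10.6 V.

V ≈ 10.6 V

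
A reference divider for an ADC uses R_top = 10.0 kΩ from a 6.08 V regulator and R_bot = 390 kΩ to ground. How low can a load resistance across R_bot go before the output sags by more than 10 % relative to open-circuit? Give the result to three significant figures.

R_L(min) ≈ 87.8 kΩ

Output resistance R_th = R_top‖R_bot = (10.0 × 390)/400.0 = 9.750 kΩ.
The fractional drop is R_th/(R_th + R_L); requiring this ≤ 0.100 gives R_L ≥ R_th(1/0.100 − 1) = 9.750 × 9.000 = 87.8 kΩ.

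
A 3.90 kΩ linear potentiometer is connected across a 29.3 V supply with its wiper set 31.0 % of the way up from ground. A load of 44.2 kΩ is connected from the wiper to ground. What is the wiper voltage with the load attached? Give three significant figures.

V ≈ 8.91 V

The wiper splits the pot into (1−α)R = 2.691 kΩ above and αR = 1.209 kΩ below.
Lower section ‖ load = 1.177 kΩ.
V_wiper = 29.3 × 1.177/(2.691 + 1.177) = 8.91 V.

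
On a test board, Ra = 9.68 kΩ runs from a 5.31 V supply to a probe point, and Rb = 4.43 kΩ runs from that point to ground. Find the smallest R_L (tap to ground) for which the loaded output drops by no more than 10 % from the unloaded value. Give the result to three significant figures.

R_L(min) ≈ 27.4 kΩ

Output resistance R_th = Ra‖Rb = (9.68 × 4.43)/14.11 = 3.039 kΩ.
The fractional drop is R_th/(R_th + R_L); requiring this ≤ 0.100 gives R_L ≥ R_th(1/0.100 − 1) = 3.039 × 9.000 = 27.4 kΩ.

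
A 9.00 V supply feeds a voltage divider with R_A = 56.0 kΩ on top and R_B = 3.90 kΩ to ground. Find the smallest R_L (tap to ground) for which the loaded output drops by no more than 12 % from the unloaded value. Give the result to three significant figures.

R_L(min) ≈ 26.7 kΩ

Output resistance R_th = R_A‖R_B = (56.0 × 3.90)/59.90 = 3.646 kΩ.
The fractional drop is R_th/(R_th + R_L); requiring this ≤ 0.120 gives R_L ≥ R_th(1/0.120 − 1) = 3.646 × 7.333 = 26.7 kΩ.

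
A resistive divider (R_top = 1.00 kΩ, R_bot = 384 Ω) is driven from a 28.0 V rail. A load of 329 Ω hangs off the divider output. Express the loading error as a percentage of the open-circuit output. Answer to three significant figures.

45.8 %

Unloaded V = 28.0 × 384/1384 = 7.769 V.
Loaded: R_bot‖R_L = 177.2 Ω, giving V = 28.0 × 177.2/1177 = 4.215 V.
Drop = (7.769 − 4.215) / 7.769 = 45.8 %.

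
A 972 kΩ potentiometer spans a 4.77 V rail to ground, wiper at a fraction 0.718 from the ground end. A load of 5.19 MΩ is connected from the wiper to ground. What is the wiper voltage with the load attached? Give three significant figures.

V ≈ 3.30 V

The wiper splits the pot into (1−α)R = 274.1 kΩ above and αR = 697.9 kΩ below.
Lower section ‖ load = 615.2 kΩ.
V_wiper = 4.77 × 615.2/(274.1 + 615.2) = 3.30 V.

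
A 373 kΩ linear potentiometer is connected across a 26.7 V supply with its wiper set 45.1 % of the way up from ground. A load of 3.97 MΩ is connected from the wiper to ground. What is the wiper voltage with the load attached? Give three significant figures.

V ≈ 11.8 V

The wiper splits the pot into (1−α)R = 204.8 kΩ above and αR = 168.2 kΩ below.
Lower section ‖ load = 161.4 kΩ.
V_wiper = 26.7 × 161.4/(204.8 + 161.4) = 11.8 V.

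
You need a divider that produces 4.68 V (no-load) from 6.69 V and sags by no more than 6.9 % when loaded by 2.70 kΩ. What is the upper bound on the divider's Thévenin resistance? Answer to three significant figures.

Loading drop = R_th/(R_th + R_L) ≤ 0.0690, so R_th ≤ R_L · ε/(1−ε) = 2.70 kΩ × 0.0690/0.9310 = 200 Ω.

R_th ≤ 200 Ω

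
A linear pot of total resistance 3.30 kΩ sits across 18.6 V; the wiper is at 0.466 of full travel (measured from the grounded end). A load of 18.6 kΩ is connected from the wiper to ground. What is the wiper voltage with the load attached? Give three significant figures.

The wiper splits the pot into (1−α)R = 1.762 kΩ above and αR = 1.538 kΩ below.
Lower section ‖ load = 1.420 kΩ.
V_wiper = 18.6 × 1.420/(1.762 + 1.420) = 8.30 V.

V ≈ 8.30 V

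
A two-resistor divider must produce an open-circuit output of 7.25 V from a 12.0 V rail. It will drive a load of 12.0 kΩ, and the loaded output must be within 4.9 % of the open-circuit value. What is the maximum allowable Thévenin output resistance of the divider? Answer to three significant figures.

Loading drop = R_th/(R_th + R_L) ≤ 0.0490, so R_th ≤ R_L · ε/(1−ε) = 12.0 kΩ × 0.0490/0.9510 = 618 Ω.

R_th ≤ 618 Ω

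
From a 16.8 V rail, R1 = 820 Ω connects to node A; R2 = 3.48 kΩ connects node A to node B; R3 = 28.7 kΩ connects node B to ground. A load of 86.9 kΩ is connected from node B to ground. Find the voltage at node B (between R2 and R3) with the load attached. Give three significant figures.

At node B, R3 is in parallel with the load: R3‖R_L = 21570 Ω.
Below node A the resistance is R2 + (R3‖R_L) = 25050 Ω, so V_A = 16.8 × 25050/25870 = 16.27 V.
Then V_B = V_A × (R3‖R_L)/(R2 + R3‖R_L) = 16.27 × 21570/25050 = 14.0 V.

V ≈ 14.0 V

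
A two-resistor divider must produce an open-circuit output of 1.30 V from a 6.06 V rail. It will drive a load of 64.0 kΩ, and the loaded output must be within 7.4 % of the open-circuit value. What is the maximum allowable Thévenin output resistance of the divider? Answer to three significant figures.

R_th ≤ 5.11 kΩ

Loading drop = R_th/(R_th + R_L) ≤ 0.0740, so R_th ≤ R_L · ε/(1−ε) = 64.0 kΩ × 0.0740/0.9260 = 5.11 kΩ.
(Any R1, R2 with R2/(R1+R2) = 0.215 and R1‖R2 ≤ 5.11 kΩ will meet the spec.)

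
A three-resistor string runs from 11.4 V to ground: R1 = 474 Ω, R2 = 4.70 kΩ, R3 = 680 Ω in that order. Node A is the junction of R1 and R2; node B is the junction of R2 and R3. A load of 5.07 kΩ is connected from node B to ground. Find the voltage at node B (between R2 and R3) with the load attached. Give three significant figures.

At node B, R3 is in parallel with the load: R3‖R_L = 599.6 Ω.
Below node A the resistance is R2 + (R3‖R_L) = 5300 Ω, so V_A = 11.4 × 5300/5774 = 10.46 V.
Then V_B = V_A × (R3‖R_L)/(R2 + R3‖R_L) = 10.46 × 599.6/5300 = 1.18 V.

V ≈ 1.18 V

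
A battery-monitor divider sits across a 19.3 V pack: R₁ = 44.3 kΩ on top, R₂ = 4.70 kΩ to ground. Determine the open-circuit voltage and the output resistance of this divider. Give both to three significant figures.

V_th = 1.85 V, R_th = 4.25 kΩ

V_th is the open-circuit tap voltage: 19.3 × 4.70/(44.3 + 4.70) = 1.85 V.
With the supply zeroed, R₁ and R₂ appear in parallel from the tap: R_th = R₁‖R₂ = (44.3 × 4.70)/49.00 = 4.25 kΩ.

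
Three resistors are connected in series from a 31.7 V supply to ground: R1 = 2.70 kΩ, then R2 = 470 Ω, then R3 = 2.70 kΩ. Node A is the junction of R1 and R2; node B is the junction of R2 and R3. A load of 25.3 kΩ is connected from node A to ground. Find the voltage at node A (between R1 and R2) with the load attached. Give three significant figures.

V ≈ 16.2 V

Below node A the series string R2+R3 = 3170 Ω sits in parallel with the 25300 Ω load: 2817 Ω.
V_A = 31.7 × 2817/(2700 + 2817) = 16.2 V.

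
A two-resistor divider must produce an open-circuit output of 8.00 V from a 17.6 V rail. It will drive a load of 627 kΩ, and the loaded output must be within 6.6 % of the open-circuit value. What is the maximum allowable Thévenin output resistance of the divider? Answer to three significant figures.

R_th ≤ 44.3 kΩ

Loading drop = R_th/(R_th + R_L) ≤ 0.0660, so R_th ≤ R_L · ε/(1−ε) = 627 kΩ × 0.0660/0.9340 = 44.3 kΩ.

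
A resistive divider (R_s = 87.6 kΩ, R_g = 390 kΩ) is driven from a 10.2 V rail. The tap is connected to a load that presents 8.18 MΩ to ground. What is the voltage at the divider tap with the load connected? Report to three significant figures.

The load sits in parallel with R_g: R_g‖R_L = (390 × 8180) / (390 + 8180) = 372.3 kΩ.
V_out = 10.2 × 372.3 / (87.6 + 372.3) = 10.2 × 372.3/459.9 = 8.26 V.

V_out ≈ 8.26 V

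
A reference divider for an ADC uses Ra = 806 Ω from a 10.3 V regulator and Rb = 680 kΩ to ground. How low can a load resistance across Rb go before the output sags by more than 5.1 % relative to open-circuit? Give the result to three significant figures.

R_L(min) ≈ 15.0 kΩ

Output resistance R_th = Ra‖Rb = (806 × 680000)/680800 = 805.0 Ω.
The fractional drop is R_th/(R_th + R_L); requiring this ≤ 0.0510 gives R_L ≥ R_th(1/0.0510 − 1) = 805.0 × 18.61 = 15.0 kΩ.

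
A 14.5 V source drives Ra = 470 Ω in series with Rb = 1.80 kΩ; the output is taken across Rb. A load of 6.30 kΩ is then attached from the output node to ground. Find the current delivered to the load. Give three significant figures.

I_L ≈ 1.72 mA

Rb‖R_L = 1400 Ω; V_out = 14.5 × 1400/1870 = 10.86 V.
I_L = V_out / R_L = 10.86 / 6.30 kΩ = 1.72 mA.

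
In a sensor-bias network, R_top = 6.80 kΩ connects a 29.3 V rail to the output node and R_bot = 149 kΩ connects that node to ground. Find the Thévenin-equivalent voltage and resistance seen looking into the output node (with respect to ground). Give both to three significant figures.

V_th = 28.0 V, R_th = 6.50 kΩ

V_th is the open-circuit tap voltage: 29.3 × 149/(6.80 + 149) = 28.0 V.
With the supply zeroed, R_top and R_bot appear in parallel from the tap: R_th = R_top‖R_bot = (6.80 × 149)/155.8 = 6.50 kΩ.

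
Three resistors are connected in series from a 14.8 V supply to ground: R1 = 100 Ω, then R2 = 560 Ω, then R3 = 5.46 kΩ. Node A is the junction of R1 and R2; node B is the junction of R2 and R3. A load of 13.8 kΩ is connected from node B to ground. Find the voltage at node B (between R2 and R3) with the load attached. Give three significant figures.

At node B, R3 is in parallel with the load: R3‖R_L = 3912 Ω.
Below node A the resistance is R2 + (R3‖R_L) = 4472 Ω, so V_A = 14.8 × 4472/4572 = 14.48 V.
Then V_B = V_A × (R3‖R_L)/(R2 + R3‖R_L) = 14.48 × 3912/4472 = 12.7 V.

V ≈ 12.7 V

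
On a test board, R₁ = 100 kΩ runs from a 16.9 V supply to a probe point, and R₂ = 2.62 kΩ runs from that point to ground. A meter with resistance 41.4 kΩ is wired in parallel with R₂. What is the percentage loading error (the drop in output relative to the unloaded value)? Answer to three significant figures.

The divider's output (Thévenin) resistance is R₁‖R₂ = 2.553 kΩ.
Fractional drop under load = R_th/(R_th + R_L) = 2.553 / (2.553 + 41.4) = 0.05809.
So the output falls by 5.81 %.

5.81 %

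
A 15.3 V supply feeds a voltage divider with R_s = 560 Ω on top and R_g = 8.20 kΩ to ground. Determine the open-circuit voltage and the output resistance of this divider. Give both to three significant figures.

V_th = 14.3 V, R_th = 524 Ω

V_th is the open-circuit tap voltage: 15.3 × 8200/(560 + 8200) = 14.3 V.
With the supply zeroed, R_s and R_g appear in parallel from the tap: R_th = R_s‖R_g = (560 × 8200)/8760 = 524 Ω.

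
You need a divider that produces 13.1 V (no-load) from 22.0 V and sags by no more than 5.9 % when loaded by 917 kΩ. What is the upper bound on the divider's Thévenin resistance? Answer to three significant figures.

R_th ≤ 57.5 kΩ

Loading drop = R_th/(R_th + R_L) ≤ 0.0590, so R_th ≤ R_L · ε/(1−ε) = 917 kΩ × 0.0590/0.9410 = 57.5 kΩ.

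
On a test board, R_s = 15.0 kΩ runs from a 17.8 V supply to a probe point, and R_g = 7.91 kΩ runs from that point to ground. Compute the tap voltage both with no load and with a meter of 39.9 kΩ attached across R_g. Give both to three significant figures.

Open-circuit: V = 17.8 × 7.91/(15.0 + 7.91) = 6.15 V.
With the load, R_g becomes R_g‖R_L = 6.601 kΩ, so V = 17.8 × 6.601/21.60 = 5.44 V.

Unloaded: 6.15 V; loaded: 5.44 V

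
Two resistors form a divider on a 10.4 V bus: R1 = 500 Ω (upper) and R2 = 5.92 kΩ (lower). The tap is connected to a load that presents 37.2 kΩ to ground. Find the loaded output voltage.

V_out ≈ 9.47 V

The load sits in parallel with R2: R2‖R_L = (5920 × 37200) / (5920 + 37200) = 5107 Ω.
V_out = 10.4 × 5107 / (500 + 5107) = 10.4 × 5107/5607 = 9.47 V.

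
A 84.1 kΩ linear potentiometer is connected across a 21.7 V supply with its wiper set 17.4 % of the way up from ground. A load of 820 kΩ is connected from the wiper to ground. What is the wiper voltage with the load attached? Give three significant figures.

V ≈ 3.72 V

The wiper splits the pot into (1−α)R = 69.47 kΩ above and αR = 14.63 kΩ below.
Lower section ‖ load = 14.38 kΩ.
V_wiper = 21.7 × 14.38/(69.47 + 14.38) = 3.72 V.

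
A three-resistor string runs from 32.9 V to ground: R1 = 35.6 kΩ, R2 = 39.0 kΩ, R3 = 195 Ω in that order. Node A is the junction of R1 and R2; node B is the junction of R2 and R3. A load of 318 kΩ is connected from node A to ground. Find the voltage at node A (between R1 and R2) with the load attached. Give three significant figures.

V ≈ 16.3 V

Below node A the series string R2+R3 = 39200 Ω sits in parallel with the 318000 Ω load: 34890 Ω.
V_A = 32.9 × 34890/(35600 + 34890) = 16.3 V.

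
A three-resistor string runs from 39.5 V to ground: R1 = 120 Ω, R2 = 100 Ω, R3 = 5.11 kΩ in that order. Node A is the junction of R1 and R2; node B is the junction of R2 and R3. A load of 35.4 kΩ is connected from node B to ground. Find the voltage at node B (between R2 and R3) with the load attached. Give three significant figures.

V ≈ 37.6 V

At node B, R3 is in parallel with the load: R3‖R_L = 4465 Ω.
Below node A the resistance is R2 + (R3‖R_L) = 4565 Ω, so V_A = 39.5 × 4565/4685 = 38.49 V.
Then V_B = V_A × (R3‖R_L)/(R2 + R3‖R_L) = 38.49 × 4465/4565 = 37.6 V.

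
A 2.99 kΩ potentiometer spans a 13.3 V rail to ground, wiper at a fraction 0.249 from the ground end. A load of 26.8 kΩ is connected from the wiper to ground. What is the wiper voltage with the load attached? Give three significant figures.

V ≈ 3.24 V

The wiper splits the pot into (1−α)R = 2245 Ω above and αR = 744.5 Ω below.
Lower section ‖ load = 724.4 Ω.
V_wiper = 13.3 × 724.4/(2245 + 724.4) = 3.24 V.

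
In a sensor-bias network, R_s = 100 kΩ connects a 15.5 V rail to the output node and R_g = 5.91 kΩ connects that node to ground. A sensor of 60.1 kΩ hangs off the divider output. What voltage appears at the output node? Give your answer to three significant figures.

V_out ≈ 0.791 V

The load sits in parallel with R_g: R_g‖R_L = (5.91 × 60.1) / (5.91 + 60.1) = 5.381 kΩ.
V_out = 15.5 × 5.381 / (100 + 5.381) = 15.5 × 5.381/105.4 = 0.791 V.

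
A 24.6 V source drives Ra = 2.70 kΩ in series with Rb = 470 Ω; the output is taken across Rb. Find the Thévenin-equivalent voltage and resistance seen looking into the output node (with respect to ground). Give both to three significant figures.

V_th = 3.65 V, R_th = 400 Ω

V_th is the open-circuit tap voltage: 24.6 × 470/(2700 + 470) = 3.65 V.
With the supply zeroed, Ra and Rb appear in parallel from the tap: R_th = Ra‖Rb = (2700 × 470)/3170 = 400 Ω.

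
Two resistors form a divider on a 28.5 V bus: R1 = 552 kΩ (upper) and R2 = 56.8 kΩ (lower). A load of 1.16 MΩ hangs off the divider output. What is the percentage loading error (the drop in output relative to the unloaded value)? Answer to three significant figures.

The divider's output (Thévenin) resistance is R1‖R2 = 51.50 kΩ.
Fractional drop under load = R_th/(R_th + R_L) = 51.50 / (51.50 + 1160) = 0.04251.
So the output falls by 4.25 %.

4.25 %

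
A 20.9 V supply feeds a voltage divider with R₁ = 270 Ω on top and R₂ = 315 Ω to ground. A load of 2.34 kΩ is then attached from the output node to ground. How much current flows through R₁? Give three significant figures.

I ≈ 38.2 mA

R₂‖R_L = 277.6 Ω, so the source sees R₁ + R₂‖R_L = 547.6 Ω.
I = 20.9 V / 547.6 Ω = 38.2 mA.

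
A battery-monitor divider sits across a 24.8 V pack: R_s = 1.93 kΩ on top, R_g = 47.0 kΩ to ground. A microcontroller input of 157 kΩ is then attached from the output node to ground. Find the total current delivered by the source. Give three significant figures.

I ≈ 0.651 mA

R_g‖R_L = 36.17 kΩ, so the source sees R_s + R_g‖R_L = 38.10 kΩ.
I = 24.8 V / 38.10 kΩ = 0.651 mA.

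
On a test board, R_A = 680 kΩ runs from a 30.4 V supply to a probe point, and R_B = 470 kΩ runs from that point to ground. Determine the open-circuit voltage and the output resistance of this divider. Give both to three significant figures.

V_th is the open-circuit tap voltage: 30.4 × 470/(680 + 470) = 12.4 V.
With the supply zeroed, R_A and R_B appear in parallel from the tap: R_th = R_A‖R_B = (680 × 470)/1150 = 278 kΩ.

V_th = 12.4 V, R_th = 278 kΩ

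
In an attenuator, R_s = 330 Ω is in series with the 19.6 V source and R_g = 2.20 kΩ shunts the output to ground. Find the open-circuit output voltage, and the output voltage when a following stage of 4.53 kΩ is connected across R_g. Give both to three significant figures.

Unloaded: 17.0 V; loaded: 16.0 V

Open-circuit: V = 19.6 × 2200/(330 + 2200) = 17.0 V.
With the load, R_g becomes R_g‖R_L = 1481 Ω, so V = 19.6 × 1481/1811 = 16.0 V.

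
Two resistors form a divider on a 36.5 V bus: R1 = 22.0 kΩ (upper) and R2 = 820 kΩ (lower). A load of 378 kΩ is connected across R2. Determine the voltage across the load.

The load sits in parallel with R2: R2‖R_L = (820 × 378) / (820 + 378) = 258.7 kΩ.
V_out = 36.5 × 258.7 / (22.0 + 258.7) = 36.5 × 258.7/280.7 = 33.6 V.
(Unloaded it would have been 35.5 V.)

V_out ≈ 33.6 V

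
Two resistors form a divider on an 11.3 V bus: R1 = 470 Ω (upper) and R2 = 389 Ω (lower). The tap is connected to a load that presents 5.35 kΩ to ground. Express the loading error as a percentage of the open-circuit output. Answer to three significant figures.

The divider's output (Thévenin) resistance is R1‖R2 = 212.8 Ω.
Fractional drop under load = R_th/(R_th + R_L) = 212.8 / (212.8 + 5350) = 0.03826.
So the output falls by 3.83 %.

3.83 %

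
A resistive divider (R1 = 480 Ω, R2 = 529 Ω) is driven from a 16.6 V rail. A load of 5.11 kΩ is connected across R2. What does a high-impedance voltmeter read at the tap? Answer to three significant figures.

V_out ≈ 8.29 V

The load sits in parallel with R2: R2‖R_L = (529 × 5110) / (529 + 5110) = 479.4 Ω.
V_out = 16.6 × 479.4 / (480 + 479.4) = 16.6 × 479.4/959.4 = 8.29 V.
(Unloaded it would have been 8.70 V.)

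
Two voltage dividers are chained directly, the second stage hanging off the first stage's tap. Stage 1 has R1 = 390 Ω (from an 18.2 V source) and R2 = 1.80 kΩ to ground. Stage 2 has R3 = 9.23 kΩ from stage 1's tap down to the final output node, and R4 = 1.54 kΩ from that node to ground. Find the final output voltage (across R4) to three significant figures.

Stage 2 presents R3+R4 = 10770 Ω as a load on stage 1's tap.
Stage 1's lower leg becomes R2‖(R3+R4) = 1542 Ω, so V_mid = 18.2 × 1542/1932 = 14.53 V.
Stage 2 is itself unloaded: V_out = V_mid × R4/(R3+R4) = 14.53 × 1540/10770 = 2.08 V.

V_out ≈ 2.08 V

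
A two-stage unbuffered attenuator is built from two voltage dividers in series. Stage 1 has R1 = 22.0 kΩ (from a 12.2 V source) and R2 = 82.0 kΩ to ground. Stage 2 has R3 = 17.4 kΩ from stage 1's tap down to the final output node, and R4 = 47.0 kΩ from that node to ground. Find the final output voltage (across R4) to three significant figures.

V_out ≈ 5.53 V

Stage 2 presents R3+R4 = 64.40 kΩ as a load on stage 1's tap.
Stage 1's lower leg becomes R2‖(R3+R4) = 36.07 kΩ, so V_mid = 12.2 × 36.07/58.07 = 7.578 V.
Stage 2 is itself unloaded: V_out = V_mid × R4/(R3+R4) = 7.578 × 47.0/64.40 = 5.53 V.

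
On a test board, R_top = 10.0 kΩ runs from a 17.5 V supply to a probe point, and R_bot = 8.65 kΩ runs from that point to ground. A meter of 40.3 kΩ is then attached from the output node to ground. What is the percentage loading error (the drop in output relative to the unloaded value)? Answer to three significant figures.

10.3 %

The divider's output (Thévenin) resistance is R_top‖R_bot = 4.638 kΩ.
Fractional drop under load = R_th/(R_th + R_L) = 4.638 / (4.638 + 40.3) = 0.1032.
So the output falls by 10.3 %.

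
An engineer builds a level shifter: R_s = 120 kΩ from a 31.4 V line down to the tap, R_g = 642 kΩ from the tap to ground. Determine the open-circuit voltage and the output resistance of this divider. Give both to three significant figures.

V_th is the open-circuit tap voltage: 31.4 × 642/(120 + 642) = 26.5 V.
With the supply zeroed, R_s and R_g appear in parallel from the tap: R_th = R_s‖R_g = (120 × 642)/762.0 = 101 kΩ.

V_th = 26.5 V, R_th = 101 kΩ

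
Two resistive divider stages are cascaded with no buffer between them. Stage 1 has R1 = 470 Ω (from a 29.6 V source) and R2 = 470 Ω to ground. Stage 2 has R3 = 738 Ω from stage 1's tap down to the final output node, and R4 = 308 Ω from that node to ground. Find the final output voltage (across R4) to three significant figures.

V_out ≈ 3.56 V

Stage 2 presents R3+R4 = 1046 Ω as a load on stage 1's tap.
Stage 1's lower leg becomes R2‖(R3+R4) = 324.3 Ω, so V_mid = 29.6 × 324.3/794.3 = 12.08 V.
Stage 2 is itself unloaded: V_out = V_mid × R4/(R3+R4) = 12.08 × 308/1046 = 3.56 V.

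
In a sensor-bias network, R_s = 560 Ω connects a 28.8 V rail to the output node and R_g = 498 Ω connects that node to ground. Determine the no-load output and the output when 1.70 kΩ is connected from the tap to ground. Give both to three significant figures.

Open-circuit: V = 28.8 × 498/(560 + 498) = 13.6 V.
With the load, R_g becomes R_g‖R_L = 385.2 Ω, so V = 28.8 × 385.2/945.2 = 11.7 V.

Unloaded: 13.6 V; loaded: 11.7 V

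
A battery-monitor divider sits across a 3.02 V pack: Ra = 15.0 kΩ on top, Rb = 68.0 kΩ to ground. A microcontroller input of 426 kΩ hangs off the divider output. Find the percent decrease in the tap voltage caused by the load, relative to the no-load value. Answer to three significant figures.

The divider's output (Thévenin) resistance is Ra‖Rb = 12.29 kΩ.
Fractional drop under load = R_th/(R_th + R_L) = 12.29 / (12.29 + 426) = 0.02804.
So the output falls by 2.80 %.

2.80 %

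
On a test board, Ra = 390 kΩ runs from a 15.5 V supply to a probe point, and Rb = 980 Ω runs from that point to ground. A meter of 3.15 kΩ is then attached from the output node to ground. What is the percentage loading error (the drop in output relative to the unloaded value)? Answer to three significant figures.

The divider's output (Thévenin) resistance is Ra‖Rb = 977.5 Ω.
Fractional drop under load = R_th/(R_th + R_L) = 977.5 / (977.5 + 3150) = 0.2368.
So the output falls by 23.7 %.

23.7 %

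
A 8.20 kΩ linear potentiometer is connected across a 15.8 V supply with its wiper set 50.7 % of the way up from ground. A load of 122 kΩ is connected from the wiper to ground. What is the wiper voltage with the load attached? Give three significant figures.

V ≈ 7.88 V

The wiper splits the pot into (1−α)R = 4.043 kΩ above and αR = 4.157 kΩ below.
Lower section ‖ load = 4.020 kΩ.
V_wiper = 15.8 × 4.020/(4.043 + 4.020) = 7.88 V.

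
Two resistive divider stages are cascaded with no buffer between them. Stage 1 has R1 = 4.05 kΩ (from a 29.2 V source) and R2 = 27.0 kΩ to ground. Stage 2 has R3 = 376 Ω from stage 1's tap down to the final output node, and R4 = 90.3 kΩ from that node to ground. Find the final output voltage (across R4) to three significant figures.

Stage 2 presents R3+R4 = 90680 Ω as a load on stage 1's tap.
Stage 1's lower leg becomes R2‖(R3+R4) = 20810 Ω, so V_mid = 29.2 × 20810/24860 = 24.44 V.
Stage 2 is itself unloaded: V_out = V_mid × R4/(R3+R4) = 24.44 × 90300/90680 = 24.3 V.

V_out ≈ 24.3 V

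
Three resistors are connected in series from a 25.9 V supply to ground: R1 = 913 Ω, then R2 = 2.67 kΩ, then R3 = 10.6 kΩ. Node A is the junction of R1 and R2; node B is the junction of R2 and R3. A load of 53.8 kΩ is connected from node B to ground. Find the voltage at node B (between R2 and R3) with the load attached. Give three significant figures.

V ≈ 18.4 V

At node B, R3 is in parallel with the load: R3‖R_L = 8855 Ω.
Below node A the resistance is R2 + (R3‖R_L) = 11530 Ω, so V_A = 25.9 × 11530/12440 = 24.00 V.
Then V_B = V_A × (R3‖R_L)/(R2 + R3‖R_L) = 24.00 × 8855/11530 = 18.4 V.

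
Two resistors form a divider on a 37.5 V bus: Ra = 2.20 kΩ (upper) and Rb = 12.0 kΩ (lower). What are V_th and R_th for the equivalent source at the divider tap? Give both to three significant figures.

V_th is the open-circuit tap voltage: 37.5 × 12.0/(2.20 + 12.0) = 31.7 V.
With the supply zeroed, Ra and Rb appear in parallel from the tap: R_th = Ra‖Rb = (2.20 × 12.0)/14.20 = 1.86 kΩ.

V_th = 31.7 V, R_th = 1.86 kΩ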